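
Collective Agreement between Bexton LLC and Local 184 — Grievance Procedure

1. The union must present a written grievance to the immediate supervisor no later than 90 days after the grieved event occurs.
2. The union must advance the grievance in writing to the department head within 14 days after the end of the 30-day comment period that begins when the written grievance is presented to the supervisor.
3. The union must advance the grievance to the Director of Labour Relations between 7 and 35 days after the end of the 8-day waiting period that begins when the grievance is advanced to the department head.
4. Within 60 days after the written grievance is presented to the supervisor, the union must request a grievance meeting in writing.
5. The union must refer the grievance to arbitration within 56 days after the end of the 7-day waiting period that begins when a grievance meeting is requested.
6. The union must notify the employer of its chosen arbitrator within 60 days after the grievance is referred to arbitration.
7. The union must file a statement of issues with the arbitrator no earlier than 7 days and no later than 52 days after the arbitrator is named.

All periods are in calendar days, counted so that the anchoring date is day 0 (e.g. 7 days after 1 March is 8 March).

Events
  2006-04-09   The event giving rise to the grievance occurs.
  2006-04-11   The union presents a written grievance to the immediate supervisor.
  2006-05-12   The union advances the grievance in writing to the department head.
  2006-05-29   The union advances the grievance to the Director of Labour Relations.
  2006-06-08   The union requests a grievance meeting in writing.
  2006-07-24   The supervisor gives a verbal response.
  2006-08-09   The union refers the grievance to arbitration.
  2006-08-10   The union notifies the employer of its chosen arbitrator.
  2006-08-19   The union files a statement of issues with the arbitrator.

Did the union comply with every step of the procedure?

Yes

Step 1 — counting 90 days from 2006-04-09 (when the grieved event occurs) gives a deadline of 2006-07-08; done 2006-04-11 — timely.
Step 2 — counting 14 days from 2006-05-11 (end of the 30-day comment period, which began when the written grievance is presented to the supervisor on 2006-04-11) gives a deadline of 2006-05-25; 2006-05-12 is within that limit.
Step 3 — 7 and 35 days from 2006-05-20 (end of the 8-day waiting period, which began when the grievance is advanced to the department head on 2006-05-12) are 2006-05-27 and 2006-06-24 respectively; 2006-05-29 falls inside that range.
Step 4 — counting 60 days from 2006-04-11 (when the written grievance is presented to the supervisor) gives a deadline of 2006-06-10; 2006-06-08 is within that limit.
Step 5 — counting 56 days from 2006-06-15 (end of the 7-day waiting period, which began when a grievance meeting is requested on 2006-06-08) gives a deadline of 2006-08-10; completed 2006-08-09, before the deadline.
Step 6 — counting 60 days from 2006-08-09 (when the grievance is referred to arbitration) gives a deadline of 2006-10-08; 2006-08-10 is within that limit.
Step 7 — 7 and 52 days from 2006-08-10 (when the arbitrator is named) are 2006-08-17 and 2006-10-01 respectively; done 2006-08-19 — within the window.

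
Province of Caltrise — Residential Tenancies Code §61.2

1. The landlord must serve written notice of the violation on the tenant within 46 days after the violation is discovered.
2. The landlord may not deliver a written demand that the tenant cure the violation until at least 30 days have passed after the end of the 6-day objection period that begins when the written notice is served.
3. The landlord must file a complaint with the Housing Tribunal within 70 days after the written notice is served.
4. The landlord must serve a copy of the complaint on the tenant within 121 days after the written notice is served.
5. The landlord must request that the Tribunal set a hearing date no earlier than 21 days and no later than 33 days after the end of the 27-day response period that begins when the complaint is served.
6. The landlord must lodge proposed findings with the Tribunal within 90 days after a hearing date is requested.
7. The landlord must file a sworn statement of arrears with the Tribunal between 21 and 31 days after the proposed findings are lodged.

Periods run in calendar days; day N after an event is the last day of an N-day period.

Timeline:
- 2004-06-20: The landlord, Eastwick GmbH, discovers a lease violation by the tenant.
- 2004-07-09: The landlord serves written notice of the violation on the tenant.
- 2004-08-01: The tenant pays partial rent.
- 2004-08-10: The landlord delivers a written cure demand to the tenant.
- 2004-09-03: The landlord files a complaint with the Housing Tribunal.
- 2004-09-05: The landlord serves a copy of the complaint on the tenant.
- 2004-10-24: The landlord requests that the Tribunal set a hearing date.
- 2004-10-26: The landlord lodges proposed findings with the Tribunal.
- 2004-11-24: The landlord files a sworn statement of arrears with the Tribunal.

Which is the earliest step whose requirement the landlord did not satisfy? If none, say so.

Step 1: 46 days after 2004-06-20 (when the violation is discovered) is 2004-08-05; 2004-07-09 is within that limit.
Step 2: the earliest permitted date is 30 days after 2004-07-15 (end of the 6-day objection period, which began when the written notice is served on 2004-07-09), i.e. 2004-08-14; acted on 2004-08-10, 4 days prematurely.
The procedure was therefore not followed at step 2.

Step 2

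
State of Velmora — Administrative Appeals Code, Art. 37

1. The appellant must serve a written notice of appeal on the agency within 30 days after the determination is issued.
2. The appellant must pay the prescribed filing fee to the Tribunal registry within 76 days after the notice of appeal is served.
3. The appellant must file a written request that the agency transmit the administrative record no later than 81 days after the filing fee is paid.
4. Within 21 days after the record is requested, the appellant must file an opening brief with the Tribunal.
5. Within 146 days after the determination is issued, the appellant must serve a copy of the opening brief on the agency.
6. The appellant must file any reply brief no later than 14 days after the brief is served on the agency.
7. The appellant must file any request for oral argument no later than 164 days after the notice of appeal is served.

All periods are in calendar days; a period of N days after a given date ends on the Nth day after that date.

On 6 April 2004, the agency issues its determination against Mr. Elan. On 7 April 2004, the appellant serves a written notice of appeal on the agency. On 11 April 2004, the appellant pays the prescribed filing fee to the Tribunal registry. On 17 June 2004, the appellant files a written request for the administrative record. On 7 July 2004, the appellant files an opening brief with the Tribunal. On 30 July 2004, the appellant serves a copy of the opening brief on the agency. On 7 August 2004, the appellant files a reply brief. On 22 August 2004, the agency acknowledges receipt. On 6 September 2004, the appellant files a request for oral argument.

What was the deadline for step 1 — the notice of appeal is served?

Step 1 runs from 6 April 2004, when the determination is issued. 30 days after 6 April 2004 is 6 May 2004.

6 May 2004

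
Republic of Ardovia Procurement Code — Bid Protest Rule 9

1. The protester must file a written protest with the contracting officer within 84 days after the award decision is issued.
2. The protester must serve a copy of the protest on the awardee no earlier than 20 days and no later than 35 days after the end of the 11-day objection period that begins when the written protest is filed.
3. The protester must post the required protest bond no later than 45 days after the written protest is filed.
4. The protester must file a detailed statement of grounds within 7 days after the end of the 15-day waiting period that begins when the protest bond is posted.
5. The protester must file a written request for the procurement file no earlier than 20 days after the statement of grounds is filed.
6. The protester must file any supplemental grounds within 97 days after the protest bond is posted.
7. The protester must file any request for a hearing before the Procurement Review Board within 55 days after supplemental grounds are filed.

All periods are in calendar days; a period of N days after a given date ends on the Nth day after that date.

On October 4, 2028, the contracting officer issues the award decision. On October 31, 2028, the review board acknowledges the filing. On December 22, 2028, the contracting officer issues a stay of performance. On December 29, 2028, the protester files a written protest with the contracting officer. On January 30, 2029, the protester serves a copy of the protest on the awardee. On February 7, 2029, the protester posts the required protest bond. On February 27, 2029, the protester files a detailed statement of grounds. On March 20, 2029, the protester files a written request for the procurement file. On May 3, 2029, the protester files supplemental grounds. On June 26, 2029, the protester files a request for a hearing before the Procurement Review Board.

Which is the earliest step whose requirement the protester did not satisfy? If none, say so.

Step 1 — counting 84 days from October 4, 2028 (when the award decision is issued) gives a deadline of December 27, 2028; done December 29, 2028 — 2 days late.

Step 1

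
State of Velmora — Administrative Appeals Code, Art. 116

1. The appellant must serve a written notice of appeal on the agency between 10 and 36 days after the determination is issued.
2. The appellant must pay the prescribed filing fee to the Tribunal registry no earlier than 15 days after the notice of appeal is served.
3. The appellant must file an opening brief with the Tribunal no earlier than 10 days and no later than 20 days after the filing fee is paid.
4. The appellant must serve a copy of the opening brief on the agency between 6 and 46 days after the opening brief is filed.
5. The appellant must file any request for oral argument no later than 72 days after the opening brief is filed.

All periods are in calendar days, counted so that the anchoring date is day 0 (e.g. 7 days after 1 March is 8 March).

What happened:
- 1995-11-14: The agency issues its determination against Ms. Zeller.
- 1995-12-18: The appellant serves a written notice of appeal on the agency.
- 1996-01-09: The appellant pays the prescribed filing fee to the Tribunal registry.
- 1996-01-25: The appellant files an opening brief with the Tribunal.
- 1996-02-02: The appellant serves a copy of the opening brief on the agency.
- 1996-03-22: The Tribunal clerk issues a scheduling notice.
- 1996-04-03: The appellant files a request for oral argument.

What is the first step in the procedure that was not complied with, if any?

None — every step was satisfied

(1) the permitted window runs from 1995-11-14 + 10 = 1995-11-24 to 1995-11-14 + 36 = 1995-12-20; done 1995-12-18 — within the window.
(2) permitted from 1995-12-18 + 15 days = 1996-01-02 onward; 1996-01-09 is on or after that date.
(3) the permitted window runs from 1996-01-09 + 10 = 1996-01-19 to 1996-01-09 + 20 = 1996-01-29; 1996-01-25 falls inside that range.
(4) the permitted window runs from 1996-01-25 + 6 = 1996-01-31 to 1996-01-25 + 46 = 1996-03-11; done 1996-02-02, which is between those dates.
(5) due by 1996-01-25 + 72 days = 1996-04-06; 1996-04-03 is within that limit.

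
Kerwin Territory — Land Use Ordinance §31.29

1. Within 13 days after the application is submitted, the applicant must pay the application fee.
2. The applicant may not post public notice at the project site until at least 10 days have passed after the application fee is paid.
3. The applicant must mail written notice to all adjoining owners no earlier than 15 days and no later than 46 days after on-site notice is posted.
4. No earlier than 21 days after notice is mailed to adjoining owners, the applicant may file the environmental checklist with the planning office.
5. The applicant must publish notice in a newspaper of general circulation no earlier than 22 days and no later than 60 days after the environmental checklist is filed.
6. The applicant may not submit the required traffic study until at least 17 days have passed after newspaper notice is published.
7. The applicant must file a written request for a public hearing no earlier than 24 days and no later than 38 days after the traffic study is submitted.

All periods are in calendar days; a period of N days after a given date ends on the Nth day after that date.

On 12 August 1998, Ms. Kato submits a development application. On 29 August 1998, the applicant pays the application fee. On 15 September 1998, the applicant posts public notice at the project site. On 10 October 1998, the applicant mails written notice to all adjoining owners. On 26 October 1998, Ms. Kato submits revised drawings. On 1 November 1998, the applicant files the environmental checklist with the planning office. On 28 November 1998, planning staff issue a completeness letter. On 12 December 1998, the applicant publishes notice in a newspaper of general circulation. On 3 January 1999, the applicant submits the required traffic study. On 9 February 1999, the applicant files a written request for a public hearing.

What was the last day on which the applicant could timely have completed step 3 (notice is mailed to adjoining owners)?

Step 3 runs from 15 September 1998, when on-site notice is posted. The window is 15–46 days after 15 September 1998; it closes on 31 October 1998.

31 October 1998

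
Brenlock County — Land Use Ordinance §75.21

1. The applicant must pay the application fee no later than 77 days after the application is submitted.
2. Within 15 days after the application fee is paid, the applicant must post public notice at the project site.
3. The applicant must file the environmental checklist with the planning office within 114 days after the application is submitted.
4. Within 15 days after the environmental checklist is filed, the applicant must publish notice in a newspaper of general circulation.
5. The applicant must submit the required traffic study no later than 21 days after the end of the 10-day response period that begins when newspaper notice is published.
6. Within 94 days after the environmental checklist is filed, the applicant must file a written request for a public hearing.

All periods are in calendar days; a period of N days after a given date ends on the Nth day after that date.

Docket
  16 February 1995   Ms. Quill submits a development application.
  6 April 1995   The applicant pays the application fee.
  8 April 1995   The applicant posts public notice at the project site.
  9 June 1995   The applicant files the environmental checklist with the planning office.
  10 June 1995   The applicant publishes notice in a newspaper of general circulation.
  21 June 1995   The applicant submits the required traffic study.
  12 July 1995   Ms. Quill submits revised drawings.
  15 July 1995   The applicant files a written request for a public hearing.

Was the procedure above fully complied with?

Step 1: 77 days after 16 February 1995 (when the application is submitted) is 4 May 1995; 6 April 1995 is within that limit.
Step 2: 15 days after 6 April 1995 (when the application fee is paid) is 21 April 1995; completed 8 April 1995, before the deadline.
Step 3: 114 days after 16 February 1995 (when the application is submitted) is 10 June 1995; done 9 June 1995 — timely.
Step 4: 15 days after 9 June 1995 (when the environmental checklist is filed) is 24 June 1995; done 10 June 1995 — timely.
Step 5: 21 days after 20 June 1995 (end of the 10-day response period, which began when newspaper notice is published on 10 June 1995) is 11 July 1995; completed 21 June 1995, before the deadline.
Step 6: 94 days after 9 June 1995 (when the environmental checklist is filed) is 11 September 1995; completed 15 July 1995, before the deadline.

Yes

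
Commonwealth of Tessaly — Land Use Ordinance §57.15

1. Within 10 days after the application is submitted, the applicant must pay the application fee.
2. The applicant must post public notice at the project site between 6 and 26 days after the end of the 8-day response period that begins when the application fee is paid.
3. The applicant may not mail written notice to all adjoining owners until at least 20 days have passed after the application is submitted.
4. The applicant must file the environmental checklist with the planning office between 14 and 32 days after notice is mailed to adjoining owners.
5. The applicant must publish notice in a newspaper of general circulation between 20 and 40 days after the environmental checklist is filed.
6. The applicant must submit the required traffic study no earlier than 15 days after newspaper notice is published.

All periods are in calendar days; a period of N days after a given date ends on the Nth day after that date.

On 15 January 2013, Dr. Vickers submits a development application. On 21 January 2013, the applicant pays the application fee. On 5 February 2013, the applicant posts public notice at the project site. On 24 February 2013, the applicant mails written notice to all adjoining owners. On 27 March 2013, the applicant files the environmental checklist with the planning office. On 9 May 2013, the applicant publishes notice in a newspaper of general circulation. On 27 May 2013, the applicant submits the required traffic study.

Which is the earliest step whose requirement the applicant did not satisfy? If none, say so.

Step 1: 10 days after 15 January 2013 (when the application is submitted) is 25 January 2013; 21 January 2013 is within that limit.
Step 2: the window is 6–26 days after 29 January 2013 (end of the 8-day response period, which began when the application fee is paid on 21 January 2013), so 4 February 2013 through 24 February 2013; 5 February 2013 falls inside that range.
Step 3: the earliest permitted date is 20 days after 15 January 2013 (when the application is submitted), i.e. 4 February 2013; done 24 February 2013, after the minimum wait.
Step 4: the window is 14–32 days after 24 February 2013 (when notice is mailed to adjoining owners), so 10 March 2013 through 28 March 2013; done 27 March 2013 — within the window.
Step 5: the window is 20–40 days after 27 March 2013 (when the environmental checklist is filed), so 16 April 2013 through 6 May 2013; 9 May 2013 is 3 days past the end of the window.
That is the first point of non-compliance.

Step 5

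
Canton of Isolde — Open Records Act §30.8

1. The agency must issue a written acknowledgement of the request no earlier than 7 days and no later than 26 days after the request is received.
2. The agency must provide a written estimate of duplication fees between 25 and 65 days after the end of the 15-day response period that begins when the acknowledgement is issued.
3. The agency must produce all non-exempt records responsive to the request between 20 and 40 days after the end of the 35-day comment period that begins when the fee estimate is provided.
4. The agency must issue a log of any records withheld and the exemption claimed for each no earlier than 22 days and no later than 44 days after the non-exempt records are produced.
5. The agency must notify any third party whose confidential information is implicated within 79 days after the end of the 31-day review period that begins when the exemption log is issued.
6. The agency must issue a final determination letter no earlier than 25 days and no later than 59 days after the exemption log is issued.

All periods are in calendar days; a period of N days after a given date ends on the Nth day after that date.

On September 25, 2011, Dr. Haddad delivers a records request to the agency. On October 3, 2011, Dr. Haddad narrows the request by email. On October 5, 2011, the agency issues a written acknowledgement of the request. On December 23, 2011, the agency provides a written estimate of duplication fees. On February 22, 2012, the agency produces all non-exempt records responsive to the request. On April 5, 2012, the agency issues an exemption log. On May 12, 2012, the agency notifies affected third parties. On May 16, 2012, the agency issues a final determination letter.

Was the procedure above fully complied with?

Yes

Step 1 — 7 and 26 days from September 25, 2011 (when the request is received) are October 2, 2011 and October 21, 2011 respectively; done October 5, 2011 — within the window.
Step 2 — 25 and 65 days from October 20, 2011 (end of the 15-day response period, which began when the acknowledgement is issued on October 5, 2011) are November 14, 2011 and December 24, 2011 respectively; done December 23, 2011, which is between those dates.
Step 3 — 20 and 40 days from January 27, 2012 (end of the 35-day comment period, which began when the fee estimate is provided on December 23, 2011) are February 16, 2012 and March 7, 2012 respectively; done February 22, 2012 — within the window.
Step 4 — 22 and 44 days from February 22, 2012 (when the non-exempt records are produced) are March 15, 2012 and April 6, 2012 respectively; done April 5, 2012, which is between those dates.
Step 5 — counting 79 days from May 6, 2012 (end of the 31-day review period, which began when the exemption log is issued on April 5, 2012) gives a deadline of July 24, 2012; completed May 12, 2012, before the deadline.
Step 6 — 25 and 59 days from April 5, 2012 (when the exemption log is issued) are April 30, 2012 and June 3, 2012 respectively; May 16, 2012 falls inside that range.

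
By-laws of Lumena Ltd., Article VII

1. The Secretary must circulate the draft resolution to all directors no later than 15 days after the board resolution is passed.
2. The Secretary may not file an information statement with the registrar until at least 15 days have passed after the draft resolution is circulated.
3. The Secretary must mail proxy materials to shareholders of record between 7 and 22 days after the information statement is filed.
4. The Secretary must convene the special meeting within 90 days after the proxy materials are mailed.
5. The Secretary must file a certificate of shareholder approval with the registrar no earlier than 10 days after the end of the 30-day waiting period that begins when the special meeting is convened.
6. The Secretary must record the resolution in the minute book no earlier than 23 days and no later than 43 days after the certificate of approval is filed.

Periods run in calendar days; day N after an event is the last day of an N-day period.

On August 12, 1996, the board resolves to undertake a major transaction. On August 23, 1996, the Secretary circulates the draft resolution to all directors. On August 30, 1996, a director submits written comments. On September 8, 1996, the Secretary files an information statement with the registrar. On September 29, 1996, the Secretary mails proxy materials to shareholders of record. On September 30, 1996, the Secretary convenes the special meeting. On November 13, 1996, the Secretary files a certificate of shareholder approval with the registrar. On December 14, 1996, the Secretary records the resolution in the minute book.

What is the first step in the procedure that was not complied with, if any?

None — every step was satisfied

Step 1 — counting 15 days from August 12, 1996 (when the board resolution is passed) gives a deadline of August 27, 1996; completed August 23, 1996, before the deadline.
Step 2 — must wait 15 days from August 23, 1996 (when the draft resolution is circulated), so not before September 7, 1996; done September 8, 1996 — permitted.
Step 3 — 7 and 22 days from September 8, 1996 (when the information statement is filed) are September 15, 1996 and September 30, 1996 respectively; September 29, 1996 falls inside that range.
Step 4 — counting 90 days from September 29, 1996 (when the proxy materials are mailed) gives a deadline of December 28, 1996; done September 30, 1996 — timely.
Step 5 — must wait 10 days from October 30, 1996 (end of the 30-day waiting period, which began when the special meeting is convened on September 30, 1996), so not before November 9, 1996; done November 13, 1996 — permitted.
Step 6 — 23 and 43 days from November 13, 1996 (when the certificate of approval is filed) are December 6, 1996 and December 26, 1996 respectively; done December 14, 1996, which is between those dates.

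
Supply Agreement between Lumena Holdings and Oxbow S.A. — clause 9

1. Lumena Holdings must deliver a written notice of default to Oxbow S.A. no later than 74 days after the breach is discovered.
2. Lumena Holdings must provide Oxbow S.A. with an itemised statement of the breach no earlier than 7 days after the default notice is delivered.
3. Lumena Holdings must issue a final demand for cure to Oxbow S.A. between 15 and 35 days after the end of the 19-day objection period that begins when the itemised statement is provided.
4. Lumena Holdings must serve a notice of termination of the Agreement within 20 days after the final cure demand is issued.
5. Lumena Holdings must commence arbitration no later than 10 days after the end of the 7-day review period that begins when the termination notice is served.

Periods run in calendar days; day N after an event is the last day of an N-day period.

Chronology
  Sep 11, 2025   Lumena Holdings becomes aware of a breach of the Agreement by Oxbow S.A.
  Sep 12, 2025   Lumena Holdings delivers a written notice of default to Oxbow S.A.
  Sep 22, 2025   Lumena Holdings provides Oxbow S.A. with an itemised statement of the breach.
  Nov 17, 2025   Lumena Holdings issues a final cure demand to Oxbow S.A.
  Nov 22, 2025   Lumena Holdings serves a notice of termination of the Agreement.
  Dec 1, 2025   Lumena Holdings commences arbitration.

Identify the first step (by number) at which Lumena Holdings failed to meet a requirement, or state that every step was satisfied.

Step 3

Step 1: 74 days after Sep 11, 2025 (when the breach is discovered) is Nov 24, 2025; completed Sep 12, 2025, before the deadline.
Step 2: the earliest permitted date is 7 days after Sep 12, 2025 (when the default notice is delivered), i.e. Sep 19, 2025; done Sep 22, 2025, after the minimum wait.
Step 3: the window is 15–35 days after Oct 11, 2025 (end of the 19-day objection period, which began when the itemised statement is provided on Sep 22, 2025), so Oct 26, 2025 through Nov 15, 2025; done Nov 17, 2025 — 2 days after the window closed.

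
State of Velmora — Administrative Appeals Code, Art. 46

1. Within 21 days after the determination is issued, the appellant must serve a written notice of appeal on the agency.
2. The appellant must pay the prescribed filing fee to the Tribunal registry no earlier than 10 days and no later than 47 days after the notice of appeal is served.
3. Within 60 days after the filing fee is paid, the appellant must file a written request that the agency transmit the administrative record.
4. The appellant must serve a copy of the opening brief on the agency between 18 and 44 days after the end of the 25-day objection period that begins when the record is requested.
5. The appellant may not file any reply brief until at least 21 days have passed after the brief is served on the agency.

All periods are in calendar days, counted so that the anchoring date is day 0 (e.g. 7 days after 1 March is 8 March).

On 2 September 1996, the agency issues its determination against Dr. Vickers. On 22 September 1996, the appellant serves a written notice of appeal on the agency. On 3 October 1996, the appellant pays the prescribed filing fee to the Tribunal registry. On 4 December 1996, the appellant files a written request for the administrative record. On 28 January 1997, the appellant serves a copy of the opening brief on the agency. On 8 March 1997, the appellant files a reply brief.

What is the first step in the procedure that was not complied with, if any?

Step 1 — counting 21 days from 2 September 1996 (when the determination is issued) gives a deadline of 23 September 1996; done 22 September 1996 — timely.
Step 2 — 10 and 47 days from 22 September 1996 (when the notice of appeal is served) are 2 October 1996 and 8 November 1996 respectively; done 3 October 1996, which is between those dates.
Step 3 — counting 60 days from 3 October 1996 (when the filing fee is paid) gives a deadline of 2 December 1996; 4 December 1996 misses that deadline by 2 days.
The procedure was therefore not followed at step 3.

Step 3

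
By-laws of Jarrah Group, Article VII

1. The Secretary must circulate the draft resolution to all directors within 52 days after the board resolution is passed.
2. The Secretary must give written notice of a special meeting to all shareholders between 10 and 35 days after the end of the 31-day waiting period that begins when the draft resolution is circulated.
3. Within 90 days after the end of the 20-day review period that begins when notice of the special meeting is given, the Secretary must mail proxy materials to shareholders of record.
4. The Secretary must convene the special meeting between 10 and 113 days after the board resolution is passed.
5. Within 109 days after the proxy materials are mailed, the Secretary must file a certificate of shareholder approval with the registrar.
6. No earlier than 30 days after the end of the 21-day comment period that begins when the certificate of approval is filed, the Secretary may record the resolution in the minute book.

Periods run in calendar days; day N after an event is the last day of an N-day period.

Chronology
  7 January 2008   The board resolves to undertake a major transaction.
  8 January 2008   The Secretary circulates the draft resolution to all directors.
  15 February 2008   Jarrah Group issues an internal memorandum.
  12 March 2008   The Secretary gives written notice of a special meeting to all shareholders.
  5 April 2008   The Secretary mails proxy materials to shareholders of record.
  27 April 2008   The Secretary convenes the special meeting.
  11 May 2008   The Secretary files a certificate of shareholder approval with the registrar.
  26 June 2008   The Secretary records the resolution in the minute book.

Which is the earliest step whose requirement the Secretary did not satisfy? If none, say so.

(1) due by 7 January 2008 + 52 days = 28 February 2008; done 8 January 2008 — timely.
(2) the permitted window runs from 8 February 2008 + 10 = 18 February 2008 to 8 February 2008 + 35 = 14 March 2008; done 12 March 2008 — within the window.
(3) due by 1 April 2008 + 90 days = 30 June 2008; done 5 April 2008 — timely.
(4) the permitted window runs from 7 January 2008 + 10 = 17 January 2008 to 7 January 2008 + 113 = 29 April 2008; 27 April 2008 falls inside that range.
(5) due by 5 April 2008 + 109 days = 23 July 2008; done 11 May 2008 — timely.
(6) permitted from 1 June 2008 + 30 days = 1 July 2008 onward; done 26 June 2008 — 5 days too early.

Step 6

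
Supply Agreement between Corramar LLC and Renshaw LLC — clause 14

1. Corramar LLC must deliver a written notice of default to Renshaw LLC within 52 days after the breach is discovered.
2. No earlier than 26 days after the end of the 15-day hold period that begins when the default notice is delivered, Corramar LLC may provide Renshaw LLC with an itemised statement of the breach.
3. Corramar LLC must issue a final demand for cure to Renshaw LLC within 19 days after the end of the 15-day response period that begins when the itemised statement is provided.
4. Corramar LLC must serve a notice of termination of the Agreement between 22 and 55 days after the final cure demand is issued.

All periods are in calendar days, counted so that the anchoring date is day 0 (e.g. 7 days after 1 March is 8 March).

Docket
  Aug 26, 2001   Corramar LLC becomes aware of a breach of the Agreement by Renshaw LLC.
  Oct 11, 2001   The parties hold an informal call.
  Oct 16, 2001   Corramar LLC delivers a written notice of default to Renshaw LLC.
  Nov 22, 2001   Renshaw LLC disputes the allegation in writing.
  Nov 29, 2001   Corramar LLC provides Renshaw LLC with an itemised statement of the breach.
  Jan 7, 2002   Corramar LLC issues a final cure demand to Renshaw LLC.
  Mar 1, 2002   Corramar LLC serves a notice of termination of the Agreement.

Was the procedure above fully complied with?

(1) due by Aug 26, 2001 + 52 days = Oct 17, 2001; completed Oct 16, 2001, before the deadline.
(2) permitted from Oct 31, 2001 + 26 days = Nov 26, 2001 onward; Nov 29, 2001 is on or after that date.
(3) due by Dec 14, 2001 + 19 days = Jan 2, 2002; done Jan 7, 2002 — 5 days late.
That is the first point of non-compliance.

No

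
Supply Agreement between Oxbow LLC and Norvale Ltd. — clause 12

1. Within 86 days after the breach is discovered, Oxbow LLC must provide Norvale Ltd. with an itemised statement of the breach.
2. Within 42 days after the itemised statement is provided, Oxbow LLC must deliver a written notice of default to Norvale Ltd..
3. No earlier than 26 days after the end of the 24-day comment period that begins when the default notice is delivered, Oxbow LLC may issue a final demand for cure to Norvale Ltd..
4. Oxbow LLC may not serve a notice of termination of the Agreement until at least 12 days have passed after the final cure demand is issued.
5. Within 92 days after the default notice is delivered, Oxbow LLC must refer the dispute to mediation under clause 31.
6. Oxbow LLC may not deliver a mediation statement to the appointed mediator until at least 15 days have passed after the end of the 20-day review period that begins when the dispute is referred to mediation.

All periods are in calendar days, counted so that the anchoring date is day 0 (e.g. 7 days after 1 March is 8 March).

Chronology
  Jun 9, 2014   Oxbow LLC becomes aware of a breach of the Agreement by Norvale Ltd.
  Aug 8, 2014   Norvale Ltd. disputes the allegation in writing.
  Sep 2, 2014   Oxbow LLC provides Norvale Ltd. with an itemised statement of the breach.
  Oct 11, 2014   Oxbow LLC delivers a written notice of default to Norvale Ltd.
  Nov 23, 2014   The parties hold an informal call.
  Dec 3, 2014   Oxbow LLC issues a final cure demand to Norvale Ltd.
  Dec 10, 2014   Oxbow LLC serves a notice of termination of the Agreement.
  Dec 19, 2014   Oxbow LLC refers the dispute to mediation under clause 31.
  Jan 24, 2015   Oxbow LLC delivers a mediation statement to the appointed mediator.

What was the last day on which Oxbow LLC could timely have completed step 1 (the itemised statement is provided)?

Step 1 runs from Jun 9, 2014, when the breach is discovered. 86 days after Jun 9, 2014 is Sep 3, 2014.

Sep 3, 2014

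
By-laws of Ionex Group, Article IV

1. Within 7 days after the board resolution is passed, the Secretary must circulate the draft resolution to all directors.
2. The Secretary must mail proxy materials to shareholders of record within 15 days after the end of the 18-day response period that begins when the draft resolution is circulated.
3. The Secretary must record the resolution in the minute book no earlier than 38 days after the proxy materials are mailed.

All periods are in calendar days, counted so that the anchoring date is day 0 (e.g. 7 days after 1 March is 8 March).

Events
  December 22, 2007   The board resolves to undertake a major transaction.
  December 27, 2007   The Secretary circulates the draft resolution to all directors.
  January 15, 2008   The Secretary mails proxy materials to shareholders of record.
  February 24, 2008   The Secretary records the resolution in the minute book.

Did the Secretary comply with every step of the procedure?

Yes

Step 1 — counting 7 days from December 22, 2007 (when the board resolution is passed) gives a deadline of December 29, 2007; December 27, 2007 is within that limit.
Step 2 — counting 15 days from January 14, 2008 (end of the 18-day response period, which began when the draft resolution is circulated on December 27, 2007) gives a deadline of January 29, 2008; January 15, 2008 is within that limit.
Step 3 — must wait 38 days from January 15, 2008 (when the proxy materials are mailed), so not before February 22, 2008; done February 24, 2008, after the minimum wait.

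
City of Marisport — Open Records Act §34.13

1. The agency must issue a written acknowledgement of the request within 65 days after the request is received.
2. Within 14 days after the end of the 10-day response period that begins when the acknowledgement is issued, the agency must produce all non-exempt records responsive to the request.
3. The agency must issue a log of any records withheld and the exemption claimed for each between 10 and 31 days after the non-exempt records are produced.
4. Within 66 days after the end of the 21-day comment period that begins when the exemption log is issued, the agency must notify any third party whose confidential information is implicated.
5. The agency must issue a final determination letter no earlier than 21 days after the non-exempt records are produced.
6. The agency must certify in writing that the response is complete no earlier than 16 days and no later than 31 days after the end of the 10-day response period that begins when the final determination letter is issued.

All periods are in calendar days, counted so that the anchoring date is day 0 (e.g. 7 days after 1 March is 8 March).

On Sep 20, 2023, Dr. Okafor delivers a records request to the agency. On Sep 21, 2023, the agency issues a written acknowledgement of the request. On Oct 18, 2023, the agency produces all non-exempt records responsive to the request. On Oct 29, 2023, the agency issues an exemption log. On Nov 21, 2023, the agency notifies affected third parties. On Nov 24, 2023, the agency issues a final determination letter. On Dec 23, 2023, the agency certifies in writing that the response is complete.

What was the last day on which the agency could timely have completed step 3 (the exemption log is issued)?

Step 3 runs from Oct 18, 2023, when the non-exempt records are produced. The window is 10–31 days after Oct 18, 2023; it closes on Nov 18, 2023.

Nov 18, 2023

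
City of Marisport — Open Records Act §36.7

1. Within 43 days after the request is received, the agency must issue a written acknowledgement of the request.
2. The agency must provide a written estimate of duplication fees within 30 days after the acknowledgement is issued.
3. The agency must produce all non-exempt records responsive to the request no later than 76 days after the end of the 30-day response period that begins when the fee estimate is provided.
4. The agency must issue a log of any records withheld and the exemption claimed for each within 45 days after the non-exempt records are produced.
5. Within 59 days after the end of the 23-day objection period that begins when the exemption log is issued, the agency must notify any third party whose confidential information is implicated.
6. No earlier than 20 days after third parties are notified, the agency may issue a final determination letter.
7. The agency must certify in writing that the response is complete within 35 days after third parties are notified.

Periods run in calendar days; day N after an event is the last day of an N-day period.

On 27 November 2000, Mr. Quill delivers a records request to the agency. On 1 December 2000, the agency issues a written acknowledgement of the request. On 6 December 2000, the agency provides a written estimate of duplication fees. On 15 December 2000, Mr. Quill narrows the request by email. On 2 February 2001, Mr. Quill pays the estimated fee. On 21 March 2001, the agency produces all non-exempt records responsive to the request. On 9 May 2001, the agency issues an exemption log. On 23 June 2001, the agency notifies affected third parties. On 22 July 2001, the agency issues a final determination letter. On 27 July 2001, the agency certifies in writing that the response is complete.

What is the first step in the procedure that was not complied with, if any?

Step 4

(1) due by 27 November 2000 + 43 days = 9 January 2001; done 1 December 2000 — timely.
(2) due by 1 December 2000 + 30 days = 31 December 2000; done 6 December 2000 — timely.
(3) due by 5 January 2001 + 76 days = 22 March 2001; completed 21 March 2001, before the deadline.
(4) due by 21 March 2001 + 45 days = 5 May 2001; done 9 May 2001 — 4 days late.
The procedure was therefore not followed at step 4.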